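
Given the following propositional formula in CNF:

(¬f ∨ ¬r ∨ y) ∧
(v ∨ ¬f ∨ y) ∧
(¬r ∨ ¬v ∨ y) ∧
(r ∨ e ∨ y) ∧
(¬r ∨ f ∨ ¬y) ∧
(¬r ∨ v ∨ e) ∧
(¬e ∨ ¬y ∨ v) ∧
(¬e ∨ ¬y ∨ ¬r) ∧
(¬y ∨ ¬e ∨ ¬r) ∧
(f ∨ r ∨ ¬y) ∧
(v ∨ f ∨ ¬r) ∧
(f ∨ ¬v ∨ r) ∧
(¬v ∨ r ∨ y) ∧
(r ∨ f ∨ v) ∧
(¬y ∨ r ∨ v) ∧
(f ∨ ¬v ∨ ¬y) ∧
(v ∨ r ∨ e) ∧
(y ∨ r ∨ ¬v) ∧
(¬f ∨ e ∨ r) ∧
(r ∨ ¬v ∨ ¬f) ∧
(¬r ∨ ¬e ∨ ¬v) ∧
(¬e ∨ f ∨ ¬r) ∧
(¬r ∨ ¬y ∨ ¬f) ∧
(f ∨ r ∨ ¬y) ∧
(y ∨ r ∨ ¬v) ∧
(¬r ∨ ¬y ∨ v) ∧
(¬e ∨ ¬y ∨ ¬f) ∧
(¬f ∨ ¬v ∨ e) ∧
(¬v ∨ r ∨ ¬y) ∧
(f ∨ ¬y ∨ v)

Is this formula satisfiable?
No

No, the formula is not satisfiable.

No assignment of truth values to the variables can make all 30 clauses true simultaneously.

The formula is UNSAT (unsatisfiable).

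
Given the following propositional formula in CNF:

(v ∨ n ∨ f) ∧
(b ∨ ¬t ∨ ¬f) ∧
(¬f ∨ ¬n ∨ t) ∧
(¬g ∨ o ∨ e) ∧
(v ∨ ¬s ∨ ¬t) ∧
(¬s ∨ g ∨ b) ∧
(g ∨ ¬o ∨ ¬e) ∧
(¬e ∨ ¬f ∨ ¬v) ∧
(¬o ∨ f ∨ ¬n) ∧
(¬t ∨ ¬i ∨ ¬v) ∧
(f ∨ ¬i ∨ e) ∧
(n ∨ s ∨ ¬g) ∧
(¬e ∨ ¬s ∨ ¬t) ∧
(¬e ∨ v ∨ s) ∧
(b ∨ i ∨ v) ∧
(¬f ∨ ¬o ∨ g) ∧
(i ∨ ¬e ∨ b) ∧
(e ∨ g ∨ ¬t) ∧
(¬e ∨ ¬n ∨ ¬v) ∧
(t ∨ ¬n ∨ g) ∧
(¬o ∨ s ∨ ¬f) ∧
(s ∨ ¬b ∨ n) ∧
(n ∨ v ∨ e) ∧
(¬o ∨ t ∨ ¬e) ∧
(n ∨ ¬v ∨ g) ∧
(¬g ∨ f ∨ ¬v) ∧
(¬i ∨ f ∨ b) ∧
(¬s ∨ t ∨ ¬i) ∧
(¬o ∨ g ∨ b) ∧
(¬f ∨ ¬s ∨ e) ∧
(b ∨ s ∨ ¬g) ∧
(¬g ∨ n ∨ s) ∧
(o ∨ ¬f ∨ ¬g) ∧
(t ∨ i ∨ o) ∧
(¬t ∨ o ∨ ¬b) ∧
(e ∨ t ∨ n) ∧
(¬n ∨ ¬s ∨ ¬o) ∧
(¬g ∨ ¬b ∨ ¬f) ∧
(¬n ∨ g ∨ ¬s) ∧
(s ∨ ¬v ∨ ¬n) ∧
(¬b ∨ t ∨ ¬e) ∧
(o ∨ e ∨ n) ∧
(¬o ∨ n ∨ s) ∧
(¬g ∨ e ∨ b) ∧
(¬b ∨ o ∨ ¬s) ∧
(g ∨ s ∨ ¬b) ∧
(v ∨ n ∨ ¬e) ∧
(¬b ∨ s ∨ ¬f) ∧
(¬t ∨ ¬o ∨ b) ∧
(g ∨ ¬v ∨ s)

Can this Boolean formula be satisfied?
No

No, the formula is not satisfiable.

No assignment of truth values to the variables can make all 50 clauses true simultaneously.

The formula is UNSAT (unsatisfiable).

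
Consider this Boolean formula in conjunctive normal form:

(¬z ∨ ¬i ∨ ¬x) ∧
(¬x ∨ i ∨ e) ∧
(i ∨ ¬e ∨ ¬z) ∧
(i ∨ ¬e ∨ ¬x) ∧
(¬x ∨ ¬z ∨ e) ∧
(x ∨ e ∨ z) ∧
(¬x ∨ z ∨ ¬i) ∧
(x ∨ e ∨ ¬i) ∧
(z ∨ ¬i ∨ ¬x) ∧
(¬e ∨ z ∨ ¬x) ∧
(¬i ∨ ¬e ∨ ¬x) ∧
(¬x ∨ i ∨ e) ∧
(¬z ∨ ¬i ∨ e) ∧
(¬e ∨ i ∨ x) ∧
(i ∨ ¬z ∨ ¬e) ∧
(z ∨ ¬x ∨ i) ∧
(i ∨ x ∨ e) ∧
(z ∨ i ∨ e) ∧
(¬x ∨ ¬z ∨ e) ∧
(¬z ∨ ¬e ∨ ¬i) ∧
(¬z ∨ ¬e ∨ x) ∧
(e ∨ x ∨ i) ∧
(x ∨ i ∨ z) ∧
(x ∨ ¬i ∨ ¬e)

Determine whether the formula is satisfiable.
No

No, the formula is not satisfiable.

No assignment of truth values to the variables can make all 24 clauses true simultaneously.

The formula is UNSAT (unsatisfiable).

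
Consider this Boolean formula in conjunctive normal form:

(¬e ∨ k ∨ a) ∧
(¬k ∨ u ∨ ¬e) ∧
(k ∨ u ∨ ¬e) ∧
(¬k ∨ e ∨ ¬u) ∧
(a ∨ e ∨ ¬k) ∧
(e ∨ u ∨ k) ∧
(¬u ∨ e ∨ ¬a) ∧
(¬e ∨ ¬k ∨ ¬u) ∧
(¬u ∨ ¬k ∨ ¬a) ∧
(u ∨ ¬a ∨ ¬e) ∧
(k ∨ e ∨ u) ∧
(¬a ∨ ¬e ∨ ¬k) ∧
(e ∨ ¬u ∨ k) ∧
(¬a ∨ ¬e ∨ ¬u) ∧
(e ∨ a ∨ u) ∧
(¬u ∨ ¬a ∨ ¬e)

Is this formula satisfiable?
Yes

Yes, the formula is satisfiable.

One satisfying assignment is: a=True, u=False, e=False, k=True

Verification: With this assignment, all 16 clauses evaluate to true.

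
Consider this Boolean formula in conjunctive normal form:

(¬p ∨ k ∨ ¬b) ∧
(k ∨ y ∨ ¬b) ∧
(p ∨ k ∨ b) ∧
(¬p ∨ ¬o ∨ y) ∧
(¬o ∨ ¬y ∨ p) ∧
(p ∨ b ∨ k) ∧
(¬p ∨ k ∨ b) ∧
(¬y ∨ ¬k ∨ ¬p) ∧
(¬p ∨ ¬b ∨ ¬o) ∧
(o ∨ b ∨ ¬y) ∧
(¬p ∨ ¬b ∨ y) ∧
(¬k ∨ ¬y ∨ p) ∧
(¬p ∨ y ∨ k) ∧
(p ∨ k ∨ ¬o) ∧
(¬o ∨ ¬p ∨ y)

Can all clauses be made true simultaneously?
Yes

Yes, the formula is satisfiable.

One satisfying assignment is: b=True, o=False, k=False, y=True, p=False

Verification: With this assignment, all 15 clauses evaluate to true.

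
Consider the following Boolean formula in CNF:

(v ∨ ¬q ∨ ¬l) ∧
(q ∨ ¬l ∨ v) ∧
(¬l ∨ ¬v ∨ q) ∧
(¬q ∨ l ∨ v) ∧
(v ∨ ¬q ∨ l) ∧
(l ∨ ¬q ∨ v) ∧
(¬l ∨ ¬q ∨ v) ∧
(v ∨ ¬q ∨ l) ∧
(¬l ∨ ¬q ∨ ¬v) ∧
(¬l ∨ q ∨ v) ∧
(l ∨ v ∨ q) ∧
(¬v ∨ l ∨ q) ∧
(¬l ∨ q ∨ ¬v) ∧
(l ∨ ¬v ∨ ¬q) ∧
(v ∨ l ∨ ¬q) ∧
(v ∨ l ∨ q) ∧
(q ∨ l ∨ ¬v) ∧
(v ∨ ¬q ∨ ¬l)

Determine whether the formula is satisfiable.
No

No, the formula is not satisfiable.

No assignment of truth values to the variables can make all 18 clauses true simultaneously.

The formula is UNSAT (unsatisfiable).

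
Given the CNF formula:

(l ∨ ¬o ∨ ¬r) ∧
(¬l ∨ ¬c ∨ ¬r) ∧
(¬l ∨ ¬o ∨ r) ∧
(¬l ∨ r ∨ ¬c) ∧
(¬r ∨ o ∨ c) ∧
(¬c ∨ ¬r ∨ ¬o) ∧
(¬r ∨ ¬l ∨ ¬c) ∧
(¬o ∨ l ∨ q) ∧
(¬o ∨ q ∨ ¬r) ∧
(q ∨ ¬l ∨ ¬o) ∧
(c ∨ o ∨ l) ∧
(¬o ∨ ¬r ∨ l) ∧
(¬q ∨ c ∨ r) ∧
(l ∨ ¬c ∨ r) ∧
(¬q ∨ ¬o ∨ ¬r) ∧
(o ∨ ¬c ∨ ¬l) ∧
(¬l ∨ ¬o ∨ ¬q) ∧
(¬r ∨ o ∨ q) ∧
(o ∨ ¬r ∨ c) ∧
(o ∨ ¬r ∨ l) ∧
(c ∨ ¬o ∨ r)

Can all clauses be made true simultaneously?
Yes

Yes, the formula is satisfiable.

One satisfying assignment is: c=False, q=False, l=True, r=False, o=False

Verification: With this assignment, all 21 clauses evaluate to true.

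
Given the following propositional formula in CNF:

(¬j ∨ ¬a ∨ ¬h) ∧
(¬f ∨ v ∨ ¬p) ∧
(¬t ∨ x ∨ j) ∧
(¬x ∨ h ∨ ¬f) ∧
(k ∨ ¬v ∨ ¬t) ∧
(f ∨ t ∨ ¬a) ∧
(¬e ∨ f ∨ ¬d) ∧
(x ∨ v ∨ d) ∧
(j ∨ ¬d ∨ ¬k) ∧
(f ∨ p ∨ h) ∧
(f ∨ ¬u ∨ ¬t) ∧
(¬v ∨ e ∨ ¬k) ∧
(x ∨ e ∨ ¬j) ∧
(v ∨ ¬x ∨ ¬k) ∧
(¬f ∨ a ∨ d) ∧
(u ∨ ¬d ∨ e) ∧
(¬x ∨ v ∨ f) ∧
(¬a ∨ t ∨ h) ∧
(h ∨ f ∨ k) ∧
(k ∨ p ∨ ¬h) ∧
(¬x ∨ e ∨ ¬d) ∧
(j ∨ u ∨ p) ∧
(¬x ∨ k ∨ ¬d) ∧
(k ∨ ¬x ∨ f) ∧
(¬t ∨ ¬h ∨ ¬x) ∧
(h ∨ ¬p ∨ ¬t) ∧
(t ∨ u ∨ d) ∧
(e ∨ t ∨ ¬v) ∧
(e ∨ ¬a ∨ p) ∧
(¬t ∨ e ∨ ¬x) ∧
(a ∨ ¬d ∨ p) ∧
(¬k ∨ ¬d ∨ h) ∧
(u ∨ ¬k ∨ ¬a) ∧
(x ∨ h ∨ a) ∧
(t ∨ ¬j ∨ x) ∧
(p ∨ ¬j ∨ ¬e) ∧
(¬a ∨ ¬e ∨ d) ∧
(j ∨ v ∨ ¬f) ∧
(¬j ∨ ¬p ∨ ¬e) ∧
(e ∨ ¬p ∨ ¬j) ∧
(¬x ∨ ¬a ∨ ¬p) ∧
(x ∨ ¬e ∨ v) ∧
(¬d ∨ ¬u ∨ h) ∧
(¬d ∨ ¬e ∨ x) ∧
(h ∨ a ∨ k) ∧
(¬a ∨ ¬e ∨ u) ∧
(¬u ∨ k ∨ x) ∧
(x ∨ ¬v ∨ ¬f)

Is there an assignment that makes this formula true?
Yes

Yes, the formula is satisfiable.

One satisfying assignment is: v=True, j=False, d=False, t=False, h=True, a=False, p=False, k=True, x=False, u=True, f=False, e=True

Verification: With this assignment, all 48 clauses evaluate to true.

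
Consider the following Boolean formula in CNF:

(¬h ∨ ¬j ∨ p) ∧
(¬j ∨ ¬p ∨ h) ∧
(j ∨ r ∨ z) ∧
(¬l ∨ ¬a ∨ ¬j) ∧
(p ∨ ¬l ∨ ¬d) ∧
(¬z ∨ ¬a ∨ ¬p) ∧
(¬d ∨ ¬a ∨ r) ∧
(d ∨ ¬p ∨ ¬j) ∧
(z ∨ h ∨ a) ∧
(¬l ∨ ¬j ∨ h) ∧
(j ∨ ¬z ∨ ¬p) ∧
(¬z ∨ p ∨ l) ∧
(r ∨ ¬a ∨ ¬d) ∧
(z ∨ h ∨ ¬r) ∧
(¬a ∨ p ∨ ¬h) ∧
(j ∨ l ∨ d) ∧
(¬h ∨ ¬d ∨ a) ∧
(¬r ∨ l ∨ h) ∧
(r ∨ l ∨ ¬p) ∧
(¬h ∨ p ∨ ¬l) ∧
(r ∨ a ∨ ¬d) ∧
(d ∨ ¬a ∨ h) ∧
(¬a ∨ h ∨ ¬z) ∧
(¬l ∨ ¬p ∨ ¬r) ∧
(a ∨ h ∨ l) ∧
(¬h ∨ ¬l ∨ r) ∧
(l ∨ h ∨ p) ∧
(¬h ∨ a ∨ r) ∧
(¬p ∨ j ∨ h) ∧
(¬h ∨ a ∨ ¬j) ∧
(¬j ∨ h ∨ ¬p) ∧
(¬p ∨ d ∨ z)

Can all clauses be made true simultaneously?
Yes

Yes, the formula is satisfiable.

One satisfying assignment is: l=False, z=False, a=True, h=True, j=False, d=True, p=True, r=True

Verification: With this assignment, all 32 clauses evaluate to true.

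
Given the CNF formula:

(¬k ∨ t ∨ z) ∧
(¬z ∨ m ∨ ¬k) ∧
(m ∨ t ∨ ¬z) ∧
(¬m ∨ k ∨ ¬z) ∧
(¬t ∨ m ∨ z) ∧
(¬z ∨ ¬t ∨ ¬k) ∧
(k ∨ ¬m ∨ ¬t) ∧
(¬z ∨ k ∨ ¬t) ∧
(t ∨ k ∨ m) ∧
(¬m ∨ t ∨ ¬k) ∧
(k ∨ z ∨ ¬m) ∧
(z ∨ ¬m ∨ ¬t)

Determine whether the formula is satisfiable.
No

No, the formula is not satisfiable.

No assignment of truth values to the variables can make all 12 clauses true simultaneously.

The formula is UNSAT (unsatisfiable).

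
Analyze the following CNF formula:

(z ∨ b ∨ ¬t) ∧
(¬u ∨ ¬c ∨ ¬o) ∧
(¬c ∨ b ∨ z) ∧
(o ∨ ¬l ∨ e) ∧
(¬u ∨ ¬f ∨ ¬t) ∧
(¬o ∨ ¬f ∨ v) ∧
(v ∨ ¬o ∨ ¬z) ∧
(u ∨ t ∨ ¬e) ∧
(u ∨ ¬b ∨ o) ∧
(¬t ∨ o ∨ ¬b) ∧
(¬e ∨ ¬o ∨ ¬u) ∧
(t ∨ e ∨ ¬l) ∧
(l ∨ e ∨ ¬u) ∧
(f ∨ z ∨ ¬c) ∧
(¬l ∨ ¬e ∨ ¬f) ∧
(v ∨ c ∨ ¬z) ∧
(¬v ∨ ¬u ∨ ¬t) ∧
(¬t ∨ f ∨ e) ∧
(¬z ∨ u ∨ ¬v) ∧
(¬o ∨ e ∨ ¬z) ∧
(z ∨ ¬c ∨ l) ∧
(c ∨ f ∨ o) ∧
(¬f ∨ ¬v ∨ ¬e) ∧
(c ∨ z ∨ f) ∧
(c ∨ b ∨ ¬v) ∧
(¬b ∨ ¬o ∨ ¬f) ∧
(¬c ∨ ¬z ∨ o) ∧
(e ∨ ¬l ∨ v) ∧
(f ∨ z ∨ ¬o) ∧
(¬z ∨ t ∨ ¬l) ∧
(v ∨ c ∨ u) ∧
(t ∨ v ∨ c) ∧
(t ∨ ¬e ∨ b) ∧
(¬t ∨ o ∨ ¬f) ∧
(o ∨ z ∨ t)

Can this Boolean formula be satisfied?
No

No, the formula is not satisfiable.

No assignment of truth values to the variables can make all 35 clauses true simultaneously.

The formula is UNSAT (unsatisfiable).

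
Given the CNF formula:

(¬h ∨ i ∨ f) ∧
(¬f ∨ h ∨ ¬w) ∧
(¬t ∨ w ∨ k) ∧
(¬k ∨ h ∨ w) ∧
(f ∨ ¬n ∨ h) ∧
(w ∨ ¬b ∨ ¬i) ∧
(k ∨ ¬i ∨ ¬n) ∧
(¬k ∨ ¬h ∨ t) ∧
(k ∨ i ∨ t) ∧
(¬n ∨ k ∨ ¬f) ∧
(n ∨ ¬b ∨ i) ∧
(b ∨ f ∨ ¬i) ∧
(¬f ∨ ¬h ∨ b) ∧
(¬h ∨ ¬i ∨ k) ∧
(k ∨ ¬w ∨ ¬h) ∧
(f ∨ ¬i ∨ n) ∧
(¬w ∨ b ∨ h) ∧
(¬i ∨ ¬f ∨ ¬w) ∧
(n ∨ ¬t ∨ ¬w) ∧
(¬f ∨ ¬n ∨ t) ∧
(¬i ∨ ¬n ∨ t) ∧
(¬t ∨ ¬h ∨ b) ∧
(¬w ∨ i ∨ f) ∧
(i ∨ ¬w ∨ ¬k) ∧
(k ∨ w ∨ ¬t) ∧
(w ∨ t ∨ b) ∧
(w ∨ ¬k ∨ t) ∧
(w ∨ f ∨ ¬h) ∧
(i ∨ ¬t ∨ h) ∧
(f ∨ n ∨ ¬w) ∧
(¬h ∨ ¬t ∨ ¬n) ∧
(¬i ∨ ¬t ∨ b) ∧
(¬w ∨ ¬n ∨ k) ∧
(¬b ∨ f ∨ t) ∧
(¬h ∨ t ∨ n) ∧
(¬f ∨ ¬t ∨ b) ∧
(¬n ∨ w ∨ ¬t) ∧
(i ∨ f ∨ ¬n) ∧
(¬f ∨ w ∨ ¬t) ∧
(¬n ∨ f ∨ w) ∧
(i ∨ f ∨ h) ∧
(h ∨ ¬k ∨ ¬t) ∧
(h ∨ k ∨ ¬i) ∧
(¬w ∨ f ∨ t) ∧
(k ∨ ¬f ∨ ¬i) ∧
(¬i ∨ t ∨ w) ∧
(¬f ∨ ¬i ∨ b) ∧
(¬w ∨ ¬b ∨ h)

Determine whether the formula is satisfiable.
No

No, the formula is not satisfiable.

No assignment of truth values to the variables can make all 48 clauses true simultaneously.

The formula is UNSAT (unsatisfiable).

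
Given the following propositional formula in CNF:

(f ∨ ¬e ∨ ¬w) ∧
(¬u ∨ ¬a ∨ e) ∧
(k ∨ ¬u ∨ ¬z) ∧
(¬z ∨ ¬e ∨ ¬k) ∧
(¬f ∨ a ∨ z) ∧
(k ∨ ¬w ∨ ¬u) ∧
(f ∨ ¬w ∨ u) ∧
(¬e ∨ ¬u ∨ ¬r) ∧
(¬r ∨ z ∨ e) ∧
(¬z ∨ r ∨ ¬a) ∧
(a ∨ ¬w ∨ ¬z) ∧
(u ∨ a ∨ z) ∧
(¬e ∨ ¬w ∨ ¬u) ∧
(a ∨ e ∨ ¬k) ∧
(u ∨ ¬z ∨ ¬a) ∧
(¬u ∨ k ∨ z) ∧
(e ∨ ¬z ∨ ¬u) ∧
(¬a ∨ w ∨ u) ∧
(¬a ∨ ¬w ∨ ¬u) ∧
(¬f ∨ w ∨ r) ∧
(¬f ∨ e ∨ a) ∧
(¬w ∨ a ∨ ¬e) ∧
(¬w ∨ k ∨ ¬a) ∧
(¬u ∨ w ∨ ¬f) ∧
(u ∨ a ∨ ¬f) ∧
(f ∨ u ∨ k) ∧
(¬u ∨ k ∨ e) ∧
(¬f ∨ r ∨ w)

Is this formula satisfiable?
Yes

Yes, the formula is satisfiable.

One satisfying assignment is: f=False, z=False, r=False, u=True, a=False, e=True, k=True, w=False

Verification: With this assignment, all 28 clauses evaluate to true.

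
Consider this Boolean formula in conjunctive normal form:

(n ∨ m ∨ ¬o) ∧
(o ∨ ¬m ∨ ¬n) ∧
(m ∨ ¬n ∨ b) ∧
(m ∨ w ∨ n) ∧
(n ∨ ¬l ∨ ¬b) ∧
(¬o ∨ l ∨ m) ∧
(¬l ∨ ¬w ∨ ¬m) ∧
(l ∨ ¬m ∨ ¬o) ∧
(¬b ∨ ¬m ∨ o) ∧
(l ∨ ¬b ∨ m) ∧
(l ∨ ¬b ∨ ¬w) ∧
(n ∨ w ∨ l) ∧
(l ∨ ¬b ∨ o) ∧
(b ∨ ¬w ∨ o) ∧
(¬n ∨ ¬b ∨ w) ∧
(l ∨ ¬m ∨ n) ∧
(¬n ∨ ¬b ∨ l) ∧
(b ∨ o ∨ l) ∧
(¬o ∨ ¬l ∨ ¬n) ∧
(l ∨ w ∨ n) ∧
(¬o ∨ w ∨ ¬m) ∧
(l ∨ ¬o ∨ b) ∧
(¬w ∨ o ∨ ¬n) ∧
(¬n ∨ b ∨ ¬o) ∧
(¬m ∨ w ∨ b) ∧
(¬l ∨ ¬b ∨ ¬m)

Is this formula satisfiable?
No

No, the formula is not satisfiable.

No assignment of truth values to the variables can make all 26 clauses true simultaneously.

The formula is UNSAT (unsatisfiable).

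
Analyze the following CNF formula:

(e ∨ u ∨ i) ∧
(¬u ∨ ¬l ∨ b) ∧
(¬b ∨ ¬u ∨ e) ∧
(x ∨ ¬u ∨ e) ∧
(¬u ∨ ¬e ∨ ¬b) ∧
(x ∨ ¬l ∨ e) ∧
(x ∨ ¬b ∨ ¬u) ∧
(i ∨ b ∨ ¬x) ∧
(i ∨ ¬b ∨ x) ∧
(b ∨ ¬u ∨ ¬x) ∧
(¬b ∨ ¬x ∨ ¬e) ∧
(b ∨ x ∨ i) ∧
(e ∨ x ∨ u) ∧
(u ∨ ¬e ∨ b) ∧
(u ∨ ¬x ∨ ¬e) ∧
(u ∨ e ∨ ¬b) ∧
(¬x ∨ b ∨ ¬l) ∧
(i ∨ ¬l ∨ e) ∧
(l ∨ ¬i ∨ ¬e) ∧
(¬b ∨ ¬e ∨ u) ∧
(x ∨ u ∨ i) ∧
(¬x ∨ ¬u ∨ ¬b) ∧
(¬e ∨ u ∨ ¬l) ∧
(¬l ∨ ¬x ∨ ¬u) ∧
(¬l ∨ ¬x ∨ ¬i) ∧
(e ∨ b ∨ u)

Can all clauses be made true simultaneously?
No

No, the formula is not satisfiable.

No assignment of truth values to the variables can make all 26 clauses true simultaneously.

The formula is UNSAT (unsatisfiable).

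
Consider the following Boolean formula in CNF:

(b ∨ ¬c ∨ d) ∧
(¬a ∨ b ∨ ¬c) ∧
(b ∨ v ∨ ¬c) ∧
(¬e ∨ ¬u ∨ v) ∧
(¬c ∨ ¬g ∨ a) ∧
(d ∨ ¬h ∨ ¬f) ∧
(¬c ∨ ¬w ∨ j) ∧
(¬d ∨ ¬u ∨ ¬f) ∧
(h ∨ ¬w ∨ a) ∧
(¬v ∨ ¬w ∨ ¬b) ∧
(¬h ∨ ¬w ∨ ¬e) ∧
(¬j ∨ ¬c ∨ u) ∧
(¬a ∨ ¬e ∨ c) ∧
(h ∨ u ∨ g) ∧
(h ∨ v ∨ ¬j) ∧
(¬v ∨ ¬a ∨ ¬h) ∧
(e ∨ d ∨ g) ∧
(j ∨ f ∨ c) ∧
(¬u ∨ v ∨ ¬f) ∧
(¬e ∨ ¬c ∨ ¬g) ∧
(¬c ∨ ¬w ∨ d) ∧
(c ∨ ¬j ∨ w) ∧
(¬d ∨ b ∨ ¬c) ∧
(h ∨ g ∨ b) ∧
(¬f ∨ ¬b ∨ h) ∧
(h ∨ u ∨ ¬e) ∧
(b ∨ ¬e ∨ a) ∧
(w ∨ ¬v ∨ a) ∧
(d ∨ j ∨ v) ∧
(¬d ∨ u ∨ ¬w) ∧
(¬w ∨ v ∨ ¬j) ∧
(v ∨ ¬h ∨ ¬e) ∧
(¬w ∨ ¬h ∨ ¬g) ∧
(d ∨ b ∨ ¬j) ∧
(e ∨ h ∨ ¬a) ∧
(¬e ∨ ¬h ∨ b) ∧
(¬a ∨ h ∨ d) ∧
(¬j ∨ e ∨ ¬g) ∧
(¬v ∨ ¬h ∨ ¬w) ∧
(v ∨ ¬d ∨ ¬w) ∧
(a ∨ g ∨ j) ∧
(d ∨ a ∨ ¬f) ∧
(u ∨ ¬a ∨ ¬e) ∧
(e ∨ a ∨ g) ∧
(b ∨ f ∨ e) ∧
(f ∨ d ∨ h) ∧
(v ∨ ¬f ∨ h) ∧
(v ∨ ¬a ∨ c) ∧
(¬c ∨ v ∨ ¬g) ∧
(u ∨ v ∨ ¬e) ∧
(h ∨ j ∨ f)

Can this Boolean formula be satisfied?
Yes

Yes, the formula is satisfiable.

One satisfying assignment is: g=False, v=False, c=True, b=True, h=True, d=True, f=False, u=False, a=True, j=False, w=False, e=False

Verification: With this assignment, all 51 clauses evaluate to true.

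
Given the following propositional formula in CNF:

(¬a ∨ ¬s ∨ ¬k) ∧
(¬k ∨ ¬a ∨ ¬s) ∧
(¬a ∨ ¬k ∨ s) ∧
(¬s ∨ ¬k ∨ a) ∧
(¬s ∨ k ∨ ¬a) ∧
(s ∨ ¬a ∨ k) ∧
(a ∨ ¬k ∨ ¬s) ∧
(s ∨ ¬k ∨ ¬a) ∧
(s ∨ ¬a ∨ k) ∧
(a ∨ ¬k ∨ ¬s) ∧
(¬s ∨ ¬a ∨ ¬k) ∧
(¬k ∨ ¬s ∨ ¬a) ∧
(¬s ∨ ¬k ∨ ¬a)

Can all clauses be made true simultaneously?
Yes

Yes, the formula is satisfiable.

One satisfying assignment is: k=False, a=False, s=False

Verification: With this assignment, all 13 clauses evaluate to true.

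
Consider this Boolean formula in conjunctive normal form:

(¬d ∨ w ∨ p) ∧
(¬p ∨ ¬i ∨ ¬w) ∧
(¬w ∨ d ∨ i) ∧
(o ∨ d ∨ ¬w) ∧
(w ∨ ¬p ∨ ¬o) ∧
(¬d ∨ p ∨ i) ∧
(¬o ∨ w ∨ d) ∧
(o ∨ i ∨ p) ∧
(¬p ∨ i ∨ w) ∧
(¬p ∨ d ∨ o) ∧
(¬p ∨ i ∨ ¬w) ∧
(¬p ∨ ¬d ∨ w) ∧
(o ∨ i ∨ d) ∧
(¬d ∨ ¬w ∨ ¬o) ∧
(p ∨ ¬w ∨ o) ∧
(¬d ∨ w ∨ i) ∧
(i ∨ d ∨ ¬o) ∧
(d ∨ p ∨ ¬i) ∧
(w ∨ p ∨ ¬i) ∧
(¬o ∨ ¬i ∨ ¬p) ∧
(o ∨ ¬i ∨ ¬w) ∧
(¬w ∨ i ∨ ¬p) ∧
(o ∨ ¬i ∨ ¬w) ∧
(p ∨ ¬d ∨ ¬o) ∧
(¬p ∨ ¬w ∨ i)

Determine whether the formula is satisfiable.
No

No, the formula is not satisfiable.

No assignment of truth values to the variables can make all 25 clauses true simultaneously.

The formula is UNSAT (unsatisfiable).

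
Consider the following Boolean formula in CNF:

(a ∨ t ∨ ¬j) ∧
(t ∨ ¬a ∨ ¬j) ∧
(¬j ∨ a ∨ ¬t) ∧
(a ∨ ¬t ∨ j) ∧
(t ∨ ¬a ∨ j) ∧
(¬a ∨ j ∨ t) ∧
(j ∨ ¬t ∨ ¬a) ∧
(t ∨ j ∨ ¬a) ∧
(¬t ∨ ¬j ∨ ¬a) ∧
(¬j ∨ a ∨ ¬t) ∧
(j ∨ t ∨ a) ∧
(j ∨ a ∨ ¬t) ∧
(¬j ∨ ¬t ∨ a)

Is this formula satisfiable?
No

No, the formula is not satisfiable.

No assignment of truth values to the variables can make all 13 clauses true simultaneously.

The formula is UNSAT (unsatisfiable).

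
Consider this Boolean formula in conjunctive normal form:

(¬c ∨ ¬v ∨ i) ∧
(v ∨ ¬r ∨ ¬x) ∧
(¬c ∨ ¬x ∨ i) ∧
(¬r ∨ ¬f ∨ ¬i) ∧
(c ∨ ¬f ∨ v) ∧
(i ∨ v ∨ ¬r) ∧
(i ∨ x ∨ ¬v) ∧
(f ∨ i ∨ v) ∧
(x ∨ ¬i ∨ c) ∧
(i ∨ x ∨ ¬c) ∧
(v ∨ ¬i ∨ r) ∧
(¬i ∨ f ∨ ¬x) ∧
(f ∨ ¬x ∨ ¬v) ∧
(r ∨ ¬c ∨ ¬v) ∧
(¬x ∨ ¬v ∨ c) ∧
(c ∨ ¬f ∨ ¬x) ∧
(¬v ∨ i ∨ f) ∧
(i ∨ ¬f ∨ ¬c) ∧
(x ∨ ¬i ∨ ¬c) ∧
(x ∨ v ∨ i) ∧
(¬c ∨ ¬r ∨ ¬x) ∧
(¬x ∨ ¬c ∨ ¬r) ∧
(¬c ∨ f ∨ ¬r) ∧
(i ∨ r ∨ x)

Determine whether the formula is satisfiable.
No

No, the formula is not satisfiable.

No assignment of truth values to the variables can make all 24 clauses true simultaneously.

The formula is UNSAT (unsatisfiable).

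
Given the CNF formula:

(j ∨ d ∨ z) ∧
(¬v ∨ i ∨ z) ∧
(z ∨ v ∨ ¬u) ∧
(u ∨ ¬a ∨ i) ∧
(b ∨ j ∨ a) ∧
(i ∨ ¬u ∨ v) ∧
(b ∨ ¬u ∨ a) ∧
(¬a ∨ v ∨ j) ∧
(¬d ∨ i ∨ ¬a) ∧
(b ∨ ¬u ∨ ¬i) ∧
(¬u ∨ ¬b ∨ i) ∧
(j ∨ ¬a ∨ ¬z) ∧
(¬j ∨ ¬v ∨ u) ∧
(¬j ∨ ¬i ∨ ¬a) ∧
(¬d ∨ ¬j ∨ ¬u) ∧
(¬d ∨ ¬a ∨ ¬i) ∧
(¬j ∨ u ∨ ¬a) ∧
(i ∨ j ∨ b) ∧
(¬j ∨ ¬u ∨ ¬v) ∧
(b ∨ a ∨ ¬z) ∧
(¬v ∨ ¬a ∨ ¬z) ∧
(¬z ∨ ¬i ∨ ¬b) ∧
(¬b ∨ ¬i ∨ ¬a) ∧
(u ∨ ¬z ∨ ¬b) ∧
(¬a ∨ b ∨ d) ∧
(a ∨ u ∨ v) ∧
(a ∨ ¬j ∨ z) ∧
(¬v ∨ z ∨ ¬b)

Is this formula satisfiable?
No

No, the formula is not satisfiable.

No assignment of truth values to the variables can make all 28 clauses true simultaneously.

The formula is UNSAT (unsatisfiable).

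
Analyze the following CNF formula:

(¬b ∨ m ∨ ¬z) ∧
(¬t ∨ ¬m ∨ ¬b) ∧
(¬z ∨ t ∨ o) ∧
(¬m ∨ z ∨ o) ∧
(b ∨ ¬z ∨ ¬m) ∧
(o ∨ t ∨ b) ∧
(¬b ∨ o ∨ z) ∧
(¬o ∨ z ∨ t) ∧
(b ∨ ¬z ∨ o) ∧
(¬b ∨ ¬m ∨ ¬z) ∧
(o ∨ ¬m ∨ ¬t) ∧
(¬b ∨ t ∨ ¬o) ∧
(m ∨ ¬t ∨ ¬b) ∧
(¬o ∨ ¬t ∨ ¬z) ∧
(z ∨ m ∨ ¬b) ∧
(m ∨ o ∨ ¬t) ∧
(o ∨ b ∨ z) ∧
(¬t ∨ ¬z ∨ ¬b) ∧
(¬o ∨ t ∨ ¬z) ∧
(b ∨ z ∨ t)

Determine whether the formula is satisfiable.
Yes

Yes, the formula is satisfiable.

One satisfying assignment is: z=False, o=True, m=False, t=True, b=False

Verification: With this assignment, all 20 clauses evaluate to true.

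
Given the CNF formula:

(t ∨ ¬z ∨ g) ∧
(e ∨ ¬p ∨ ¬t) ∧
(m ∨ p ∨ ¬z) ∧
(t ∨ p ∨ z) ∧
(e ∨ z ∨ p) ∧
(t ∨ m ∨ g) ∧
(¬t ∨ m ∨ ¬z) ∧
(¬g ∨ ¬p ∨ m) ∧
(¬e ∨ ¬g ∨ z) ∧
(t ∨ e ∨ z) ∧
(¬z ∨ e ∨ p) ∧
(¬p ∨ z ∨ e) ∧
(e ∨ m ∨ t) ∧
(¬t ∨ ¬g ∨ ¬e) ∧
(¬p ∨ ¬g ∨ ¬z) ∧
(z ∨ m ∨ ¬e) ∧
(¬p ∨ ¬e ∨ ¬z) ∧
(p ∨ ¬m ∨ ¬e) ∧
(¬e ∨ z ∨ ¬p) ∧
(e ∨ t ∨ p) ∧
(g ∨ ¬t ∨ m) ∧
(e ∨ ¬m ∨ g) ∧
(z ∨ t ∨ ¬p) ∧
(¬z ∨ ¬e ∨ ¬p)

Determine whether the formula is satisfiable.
No

No, the formula is not satisfiable.

No assignment of truth values to the variables can make all 24 clauses true simultaneously.

The formula is UNSAT (unsatisfiable).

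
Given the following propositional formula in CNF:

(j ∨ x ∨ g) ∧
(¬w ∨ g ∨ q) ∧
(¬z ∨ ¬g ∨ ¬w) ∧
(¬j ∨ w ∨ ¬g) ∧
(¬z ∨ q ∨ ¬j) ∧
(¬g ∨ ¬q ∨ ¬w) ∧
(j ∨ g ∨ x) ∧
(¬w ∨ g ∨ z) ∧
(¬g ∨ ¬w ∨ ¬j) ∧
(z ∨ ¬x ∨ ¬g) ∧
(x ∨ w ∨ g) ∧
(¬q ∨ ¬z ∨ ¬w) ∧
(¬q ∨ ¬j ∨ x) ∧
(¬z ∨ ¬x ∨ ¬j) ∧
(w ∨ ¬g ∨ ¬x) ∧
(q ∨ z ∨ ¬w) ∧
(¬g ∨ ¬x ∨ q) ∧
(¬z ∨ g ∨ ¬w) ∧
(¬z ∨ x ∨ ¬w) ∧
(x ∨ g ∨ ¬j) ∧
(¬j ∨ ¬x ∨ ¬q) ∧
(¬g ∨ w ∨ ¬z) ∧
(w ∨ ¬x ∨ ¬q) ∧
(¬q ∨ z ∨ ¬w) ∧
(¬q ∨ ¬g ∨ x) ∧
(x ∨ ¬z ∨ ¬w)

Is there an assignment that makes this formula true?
Yes

Yes, the formula is satisfiable.

One satisfying assignment is: x=False, g=True, z=False, q=False, w=False, j=False

Verification: With this assignment, all 26 clauses evaluate to true.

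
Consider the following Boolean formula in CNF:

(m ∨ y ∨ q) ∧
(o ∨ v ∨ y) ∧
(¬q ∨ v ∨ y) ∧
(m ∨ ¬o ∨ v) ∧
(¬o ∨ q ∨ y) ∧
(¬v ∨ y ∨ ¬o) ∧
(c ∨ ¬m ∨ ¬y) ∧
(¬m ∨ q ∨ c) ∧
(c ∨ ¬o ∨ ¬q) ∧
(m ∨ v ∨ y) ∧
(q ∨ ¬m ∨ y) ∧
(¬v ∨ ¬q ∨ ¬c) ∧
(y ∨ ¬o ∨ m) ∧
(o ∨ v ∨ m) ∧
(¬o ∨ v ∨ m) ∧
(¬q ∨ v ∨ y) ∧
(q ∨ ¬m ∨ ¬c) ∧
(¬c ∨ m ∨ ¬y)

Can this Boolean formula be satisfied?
Yes

Yes, the formula is satisfiable.

One satisfying assignment is: o=False, m=True, v=False, c=True, y=True, q=True

Verification: With this assignment, all 18 clauses evaluate to true.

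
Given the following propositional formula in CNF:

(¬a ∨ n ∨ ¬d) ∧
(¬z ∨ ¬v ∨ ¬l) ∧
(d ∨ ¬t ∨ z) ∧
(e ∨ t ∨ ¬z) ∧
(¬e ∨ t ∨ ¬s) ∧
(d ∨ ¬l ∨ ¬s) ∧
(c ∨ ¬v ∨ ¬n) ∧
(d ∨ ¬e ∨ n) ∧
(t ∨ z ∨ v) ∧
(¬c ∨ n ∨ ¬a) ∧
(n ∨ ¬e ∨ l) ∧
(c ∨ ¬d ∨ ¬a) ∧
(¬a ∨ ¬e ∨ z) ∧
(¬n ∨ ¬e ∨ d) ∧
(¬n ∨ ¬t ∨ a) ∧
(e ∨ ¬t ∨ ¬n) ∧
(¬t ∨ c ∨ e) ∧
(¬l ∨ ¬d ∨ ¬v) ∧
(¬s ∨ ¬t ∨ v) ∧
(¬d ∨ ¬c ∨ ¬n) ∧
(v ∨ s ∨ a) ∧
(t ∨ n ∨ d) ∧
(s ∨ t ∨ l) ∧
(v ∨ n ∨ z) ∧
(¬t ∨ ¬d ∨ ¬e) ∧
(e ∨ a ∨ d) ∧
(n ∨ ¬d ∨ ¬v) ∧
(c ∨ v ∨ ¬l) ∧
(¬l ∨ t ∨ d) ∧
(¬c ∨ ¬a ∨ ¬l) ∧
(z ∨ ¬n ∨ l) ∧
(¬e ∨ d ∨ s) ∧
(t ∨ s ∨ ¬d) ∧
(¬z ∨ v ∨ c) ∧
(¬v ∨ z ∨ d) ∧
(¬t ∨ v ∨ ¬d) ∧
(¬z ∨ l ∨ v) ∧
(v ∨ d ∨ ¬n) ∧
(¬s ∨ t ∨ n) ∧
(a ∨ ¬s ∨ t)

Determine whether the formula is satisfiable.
No

No, the formula is not satisfiable.

No assignment of truth values to the variables can make all 40 clauses true simultaneously.

The formula is UNSAT (unsatisfiable).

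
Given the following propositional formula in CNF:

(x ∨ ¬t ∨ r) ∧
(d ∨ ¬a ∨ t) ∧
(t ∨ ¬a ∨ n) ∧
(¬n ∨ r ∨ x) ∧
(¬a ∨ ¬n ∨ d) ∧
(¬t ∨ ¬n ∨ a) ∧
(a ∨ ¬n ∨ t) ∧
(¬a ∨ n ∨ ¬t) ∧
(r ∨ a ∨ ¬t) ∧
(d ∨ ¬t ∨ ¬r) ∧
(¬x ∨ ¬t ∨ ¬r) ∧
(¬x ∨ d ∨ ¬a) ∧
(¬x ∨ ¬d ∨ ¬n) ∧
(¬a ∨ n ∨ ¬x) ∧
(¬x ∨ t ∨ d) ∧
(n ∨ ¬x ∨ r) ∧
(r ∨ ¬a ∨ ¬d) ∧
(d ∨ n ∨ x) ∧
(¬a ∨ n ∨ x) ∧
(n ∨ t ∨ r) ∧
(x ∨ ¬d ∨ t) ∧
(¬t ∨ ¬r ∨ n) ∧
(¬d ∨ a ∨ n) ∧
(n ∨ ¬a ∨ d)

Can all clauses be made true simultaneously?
Yes

Yes, the formula is satisfiable.

One satisfying assignment is: t=True, r=True, x=False, d=True, n=True, a=True

Verification: With this assignment, all 24 clauses evaluate to true.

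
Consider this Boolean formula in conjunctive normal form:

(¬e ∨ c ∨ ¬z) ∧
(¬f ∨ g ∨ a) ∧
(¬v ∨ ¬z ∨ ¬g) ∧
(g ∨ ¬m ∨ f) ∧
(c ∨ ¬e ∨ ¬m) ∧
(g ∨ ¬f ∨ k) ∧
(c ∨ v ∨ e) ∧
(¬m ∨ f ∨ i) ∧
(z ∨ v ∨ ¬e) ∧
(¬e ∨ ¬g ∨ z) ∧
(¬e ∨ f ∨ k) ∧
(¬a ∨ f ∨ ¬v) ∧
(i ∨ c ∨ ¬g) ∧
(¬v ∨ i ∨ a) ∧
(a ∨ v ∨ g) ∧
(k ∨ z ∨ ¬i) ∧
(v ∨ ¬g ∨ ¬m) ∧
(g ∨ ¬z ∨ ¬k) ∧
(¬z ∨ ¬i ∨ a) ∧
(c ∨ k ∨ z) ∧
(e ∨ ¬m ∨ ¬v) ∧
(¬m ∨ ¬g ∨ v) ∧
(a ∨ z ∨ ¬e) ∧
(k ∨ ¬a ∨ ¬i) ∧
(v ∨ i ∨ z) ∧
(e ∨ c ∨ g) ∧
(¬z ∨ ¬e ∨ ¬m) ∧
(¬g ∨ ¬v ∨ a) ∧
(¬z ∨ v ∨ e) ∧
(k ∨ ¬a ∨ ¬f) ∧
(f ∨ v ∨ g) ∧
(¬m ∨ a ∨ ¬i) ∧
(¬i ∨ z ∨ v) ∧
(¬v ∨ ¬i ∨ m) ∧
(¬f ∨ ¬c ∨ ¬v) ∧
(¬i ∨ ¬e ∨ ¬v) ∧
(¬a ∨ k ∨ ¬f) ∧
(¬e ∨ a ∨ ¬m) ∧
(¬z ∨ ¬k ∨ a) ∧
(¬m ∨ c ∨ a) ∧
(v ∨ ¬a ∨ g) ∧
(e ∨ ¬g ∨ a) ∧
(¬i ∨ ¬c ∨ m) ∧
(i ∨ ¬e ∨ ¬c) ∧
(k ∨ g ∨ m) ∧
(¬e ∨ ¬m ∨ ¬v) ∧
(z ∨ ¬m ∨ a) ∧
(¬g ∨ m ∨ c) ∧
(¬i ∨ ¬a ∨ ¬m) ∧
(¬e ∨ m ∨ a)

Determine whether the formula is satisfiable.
Yes

Yes, the formula is satisfiable.

One satisfying assignment is: g=False, v=True, i=False, e=True, m=False, f=True, k=True, z=False, a=True, c=False

Verification: With this assignment, all 50 clauses evaluate to true.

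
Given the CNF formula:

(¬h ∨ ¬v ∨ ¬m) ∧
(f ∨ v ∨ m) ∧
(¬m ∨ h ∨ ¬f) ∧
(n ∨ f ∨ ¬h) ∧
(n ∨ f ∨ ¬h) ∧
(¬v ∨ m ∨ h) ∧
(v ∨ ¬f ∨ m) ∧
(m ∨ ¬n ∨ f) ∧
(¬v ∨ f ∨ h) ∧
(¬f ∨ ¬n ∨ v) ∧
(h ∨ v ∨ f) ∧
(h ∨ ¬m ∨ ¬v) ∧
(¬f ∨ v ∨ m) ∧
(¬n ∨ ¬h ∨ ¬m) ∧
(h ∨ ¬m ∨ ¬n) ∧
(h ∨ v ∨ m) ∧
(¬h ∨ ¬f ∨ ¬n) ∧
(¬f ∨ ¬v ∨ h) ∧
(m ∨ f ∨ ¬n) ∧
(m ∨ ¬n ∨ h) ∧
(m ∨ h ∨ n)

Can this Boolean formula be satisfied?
Yes

Yes, the formula is satisfiable.

One satisfying assignment is: f=True, h=True, v=False, m=True, n=False

Verification: With this assignment, all 21 clauses evaluate to true.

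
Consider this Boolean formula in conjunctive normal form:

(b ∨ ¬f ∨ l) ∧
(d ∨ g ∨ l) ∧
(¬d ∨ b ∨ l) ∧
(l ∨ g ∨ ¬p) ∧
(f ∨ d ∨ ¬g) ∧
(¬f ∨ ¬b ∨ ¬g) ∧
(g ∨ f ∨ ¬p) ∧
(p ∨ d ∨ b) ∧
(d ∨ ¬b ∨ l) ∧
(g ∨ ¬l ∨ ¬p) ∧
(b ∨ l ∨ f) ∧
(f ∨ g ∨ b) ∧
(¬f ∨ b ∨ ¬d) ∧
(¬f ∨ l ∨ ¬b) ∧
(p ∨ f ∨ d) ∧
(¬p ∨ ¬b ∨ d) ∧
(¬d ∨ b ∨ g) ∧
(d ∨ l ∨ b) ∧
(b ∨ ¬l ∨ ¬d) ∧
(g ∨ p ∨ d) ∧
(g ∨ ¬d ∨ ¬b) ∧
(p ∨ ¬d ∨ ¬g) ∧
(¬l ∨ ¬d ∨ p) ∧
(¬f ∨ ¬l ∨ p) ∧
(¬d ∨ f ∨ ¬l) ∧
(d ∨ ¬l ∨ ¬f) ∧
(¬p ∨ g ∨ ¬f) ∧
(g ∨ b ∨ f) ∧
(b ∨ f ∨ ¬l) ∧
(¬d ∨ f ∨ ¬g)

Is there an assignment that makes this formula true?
No

No, the formula is not satisfiable.

No assignment of truth values to the variables can make all 30 clauses true simultaneously.

The formula is UNSAT (unsatisfiable).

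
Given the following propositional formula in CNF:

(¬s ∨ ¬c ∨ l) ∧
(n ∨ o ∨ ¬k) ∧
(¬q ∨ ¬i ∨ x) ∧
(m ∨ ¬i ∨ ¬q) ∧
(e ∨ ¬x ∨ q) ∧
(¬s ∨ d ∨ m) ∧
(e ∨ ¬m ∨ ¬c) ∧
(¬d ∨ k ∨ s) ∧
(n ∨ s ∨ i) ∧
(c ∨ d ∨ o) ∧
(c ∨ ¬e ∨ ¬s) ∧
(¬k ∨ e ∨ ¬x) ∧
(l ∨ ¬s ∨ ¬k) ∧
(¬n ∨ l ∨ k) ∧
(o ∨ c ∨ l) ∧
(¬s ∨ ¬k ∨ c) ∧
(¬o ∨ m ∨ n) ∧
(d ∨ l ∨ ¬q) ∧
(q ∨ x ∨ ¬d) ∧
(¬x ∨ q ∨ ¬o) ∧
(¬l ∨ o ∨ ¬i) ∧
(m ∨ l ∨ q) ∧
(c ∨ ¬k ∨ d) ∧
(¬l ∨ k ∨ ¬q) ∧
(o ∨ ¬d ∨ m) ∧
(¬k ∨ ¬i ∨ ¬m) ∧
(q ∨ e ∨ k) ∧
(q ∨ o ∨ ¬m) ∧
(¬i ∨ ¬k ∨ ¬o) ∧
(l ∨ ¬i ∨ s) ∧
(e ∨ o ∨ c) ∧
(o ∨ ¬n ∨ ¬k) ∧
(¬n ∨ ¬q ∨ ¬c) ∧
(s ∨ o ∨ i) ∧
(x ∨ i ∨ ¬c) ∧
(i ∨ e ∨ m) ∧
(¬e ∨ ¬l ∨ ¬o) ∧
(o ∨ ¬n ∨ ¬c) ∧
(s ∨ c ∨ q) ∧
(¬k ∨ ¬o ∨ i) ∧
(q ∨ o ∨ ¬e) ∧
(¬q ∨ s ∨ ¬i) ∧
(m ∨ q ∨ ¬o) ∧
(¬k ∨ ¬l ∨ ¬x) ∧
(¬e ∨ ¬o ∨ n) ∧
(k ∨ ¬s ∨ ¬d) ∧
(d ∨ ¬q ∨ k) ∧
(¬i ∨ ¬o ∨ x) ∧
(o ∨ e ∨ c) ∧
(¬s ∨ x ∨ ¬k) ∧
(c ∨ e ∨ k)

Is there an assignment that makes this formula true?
No

No, the formula is not satisfiable.

No assignment of truth values to the variables can make all 51 clauses true simultaneously.

The formula is UNSAT (unsatisfiable).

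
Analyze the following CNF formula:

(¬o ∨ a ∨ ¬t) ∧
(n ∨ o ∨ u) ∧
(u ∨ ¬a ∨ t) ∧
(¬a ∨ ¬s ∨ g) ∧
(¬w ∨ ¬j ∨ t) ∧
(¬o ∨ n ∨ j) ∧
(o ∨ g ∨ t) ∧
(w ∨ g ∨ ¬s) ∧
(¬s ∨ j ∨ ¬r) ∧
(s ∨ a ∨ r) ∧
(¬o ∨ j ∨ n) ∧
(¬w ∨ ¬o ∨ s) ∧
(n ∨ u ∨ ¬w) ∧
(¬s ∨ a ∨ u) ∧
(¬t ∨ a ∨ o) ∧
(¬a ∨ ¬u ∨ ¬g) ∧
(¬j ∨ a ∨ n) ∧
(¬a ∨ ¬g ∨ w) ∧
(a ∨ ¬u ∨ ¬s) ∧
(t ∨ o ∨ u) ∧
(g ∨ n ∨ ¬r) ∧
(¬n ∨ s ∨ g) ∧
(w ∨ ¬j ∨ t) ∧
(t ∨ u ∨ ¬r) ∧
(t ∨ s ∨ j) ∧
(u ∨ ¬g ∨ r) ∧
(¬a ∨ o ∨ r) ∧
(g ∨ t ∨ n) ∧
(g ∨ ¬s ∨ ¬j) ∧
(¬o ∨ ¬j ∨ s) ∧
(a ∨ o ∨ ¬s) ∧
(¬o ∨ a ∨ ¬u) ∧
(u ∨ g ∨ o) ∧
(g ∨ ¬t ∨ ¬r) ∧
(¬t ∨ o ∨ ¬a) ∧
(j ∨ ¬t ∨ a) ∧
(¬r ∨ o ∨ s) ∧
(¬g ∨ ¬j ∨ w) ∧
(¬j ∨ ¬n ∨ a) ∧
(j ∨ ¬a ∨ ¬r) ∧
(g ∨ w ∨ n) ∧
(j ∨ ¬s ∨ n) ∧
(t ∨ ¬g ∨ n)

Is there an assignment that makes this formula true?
Yes

Yes, the formula is satisfiable.

One satisfying assignment is: g=True, t=True, n=True, o=True, j=True, s=True, u=False, r=True, a=True, w=True

Verification: With this assignment, all 43 clauses evaluate to true.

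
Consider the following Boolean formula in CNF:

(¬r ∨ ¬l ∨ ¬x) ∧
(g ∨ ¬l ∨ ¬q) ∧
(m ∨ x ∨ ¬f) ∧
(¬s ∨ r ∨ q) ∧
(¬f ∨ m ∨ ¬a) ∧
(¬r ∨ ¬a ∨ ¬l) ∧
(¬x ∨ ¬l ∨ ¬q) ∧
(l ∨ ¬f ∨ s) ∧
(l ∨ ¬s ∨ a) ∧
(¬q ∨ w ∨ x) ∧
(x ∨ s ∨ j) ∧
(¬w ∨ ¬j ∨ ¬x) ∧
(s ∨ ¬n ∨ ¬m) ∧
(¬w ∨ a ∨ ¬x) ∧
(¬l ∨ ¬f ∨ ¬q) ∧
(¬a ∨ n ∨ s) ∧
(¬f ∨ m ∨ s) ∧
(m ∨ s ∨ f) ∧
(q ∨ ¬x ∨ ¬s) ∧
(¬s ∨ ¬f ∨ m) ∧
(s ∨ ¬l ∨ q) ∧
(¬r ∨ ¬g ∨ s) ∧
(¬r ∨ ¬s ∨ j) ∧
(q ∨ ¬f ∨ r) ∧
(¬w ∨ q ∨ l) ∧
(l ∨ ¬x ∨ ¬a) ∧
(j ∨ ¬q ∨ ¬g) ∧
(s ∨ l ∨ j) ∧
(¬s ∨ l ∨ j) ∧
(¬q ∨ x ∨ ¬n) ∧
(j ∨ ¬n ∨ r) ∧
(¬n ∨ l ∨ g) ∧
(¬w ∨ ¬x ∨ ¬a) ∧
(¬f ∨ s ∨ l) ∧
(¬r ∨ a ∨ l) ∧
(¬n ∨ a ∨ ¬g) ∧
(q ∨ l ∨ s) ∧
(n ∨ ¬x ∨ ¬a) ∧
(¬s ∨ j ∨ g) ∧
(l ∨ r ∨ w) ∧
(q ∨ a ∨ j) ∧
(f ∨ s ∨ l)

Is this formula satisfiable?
Yes

Yes, the formula is satisfiable.

One satisfying assignment is: l=False, a=True, x=False, n=False, r=True, q=False, f=True, j=True, w=False, g=True, m=True, s=True

Verification: With this assignment, all 42 clauses evaluate to true.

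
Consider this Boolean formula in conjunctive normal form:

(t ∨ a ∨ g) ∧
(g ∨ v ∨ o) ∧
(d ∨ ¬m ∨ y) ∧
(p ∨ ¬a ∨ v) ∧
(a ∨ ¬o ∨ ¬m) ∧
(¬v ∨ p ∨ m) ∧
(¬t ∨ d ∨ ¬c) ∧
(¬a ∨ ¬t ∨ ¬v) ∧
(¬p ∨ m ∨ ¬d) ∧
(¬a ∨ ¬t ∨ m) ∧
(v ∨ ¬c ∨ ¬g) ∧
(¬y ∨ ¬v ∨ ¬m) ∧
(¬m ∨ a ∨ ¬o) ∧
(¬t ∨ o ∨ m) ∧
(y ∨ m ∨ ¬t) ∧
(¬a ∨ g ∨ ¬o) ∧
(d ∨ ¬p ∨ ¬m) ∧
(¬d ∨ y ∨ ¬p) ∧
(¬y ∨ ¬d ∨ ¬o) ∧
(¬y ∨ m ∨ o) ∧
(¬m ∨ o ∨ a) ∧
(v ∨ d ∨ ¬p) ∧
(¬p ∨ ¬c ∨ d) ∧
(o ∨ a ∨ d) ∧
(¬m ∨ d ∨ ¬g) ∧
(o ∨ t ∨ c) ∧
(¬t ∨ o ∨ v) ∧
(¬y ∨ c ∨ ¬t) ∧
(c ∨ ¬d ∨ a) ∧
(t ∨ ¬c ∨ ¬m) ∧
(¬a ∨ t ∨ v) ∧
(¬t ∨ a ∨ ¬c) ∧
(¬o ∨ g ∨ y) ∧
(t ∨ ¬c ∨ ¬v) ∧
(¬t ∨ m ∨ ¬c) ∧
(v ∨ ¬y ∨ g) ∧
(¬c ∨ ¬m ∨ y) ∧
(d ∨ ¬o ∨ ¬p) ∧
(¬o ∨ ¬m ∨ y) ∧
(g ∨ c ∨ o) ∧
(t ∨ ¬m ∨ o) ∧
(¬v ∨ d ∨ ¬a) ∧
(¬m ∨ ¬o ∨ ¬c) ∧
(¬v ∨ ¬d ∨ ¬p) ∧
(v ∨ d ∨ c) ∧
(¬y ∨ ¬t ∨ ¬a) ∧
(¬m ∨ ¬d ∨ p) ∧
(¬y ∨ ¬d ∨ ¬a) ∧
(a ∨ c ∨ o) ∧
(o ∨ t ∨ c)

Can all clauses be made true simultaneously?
No

No, the formula is not satisfiable.

No assignment of truth values to the variables can make all 50 clauses true simultaneously.

The formula is UNSAT (unsatisfiable).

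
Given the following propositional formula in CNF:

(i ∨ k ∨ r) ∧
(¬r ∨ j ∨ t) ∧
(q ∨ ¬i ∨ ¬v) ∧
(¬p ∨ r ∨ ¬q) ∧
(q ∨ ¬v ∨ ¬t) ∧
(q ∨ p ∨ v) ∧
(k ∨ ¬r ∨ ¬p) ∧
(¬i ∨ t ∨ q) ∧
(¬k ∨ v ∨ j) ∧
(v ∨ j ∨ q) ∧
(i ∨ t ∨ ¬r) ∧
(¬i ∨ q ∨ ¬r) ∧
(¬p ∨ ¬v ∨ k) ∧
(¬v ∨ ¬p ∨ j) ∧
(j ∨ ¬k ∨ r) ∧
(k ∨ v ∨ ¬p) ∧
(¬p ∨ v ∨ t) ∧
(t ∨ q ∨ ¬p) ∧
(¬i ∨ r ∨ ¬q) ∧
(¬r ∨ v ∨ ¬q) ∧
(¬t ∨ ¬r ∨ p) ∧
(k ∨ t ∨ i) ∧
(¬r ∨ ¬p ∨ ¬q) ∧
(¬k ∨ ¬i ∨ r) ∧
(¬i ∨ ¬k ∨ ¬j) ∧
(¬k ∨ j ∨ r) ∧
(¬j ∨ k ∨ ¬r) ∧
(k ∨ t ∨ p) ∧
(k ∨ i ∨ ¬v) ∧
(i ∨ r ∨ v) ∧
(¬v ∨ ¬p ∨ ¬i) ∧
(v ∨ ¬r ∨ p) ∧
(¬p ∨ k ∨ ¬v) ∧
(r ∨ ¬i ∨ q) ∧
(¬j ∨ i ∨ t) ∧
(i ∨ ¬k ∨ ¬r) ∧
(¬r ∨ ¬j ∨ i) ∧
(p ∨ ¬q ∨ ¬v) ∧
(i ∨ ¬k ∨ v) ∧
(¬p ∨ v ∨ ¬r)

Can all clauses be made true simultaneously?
No

No, the formula is not satisfiable.

No assignment of truth values to the variables can make all 40 clauses true simultaneously.

The formula is UNSAT (unsatisfiable).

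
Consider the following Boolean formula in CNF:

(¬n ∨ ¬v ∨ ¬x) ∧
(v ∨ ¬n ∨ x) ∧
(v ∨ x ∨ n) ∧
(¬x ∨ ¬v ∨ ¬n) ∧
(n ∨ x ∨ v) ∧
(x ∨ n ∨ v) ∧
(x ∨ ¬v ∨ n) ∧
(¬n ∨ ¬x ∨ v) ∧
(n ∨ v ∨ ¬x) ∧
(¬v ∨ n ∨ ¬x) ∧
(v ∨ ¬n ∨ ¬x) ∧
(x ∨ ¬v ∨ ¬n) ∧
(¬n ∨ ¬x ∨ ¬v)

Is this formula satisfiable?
No

No, the formula is not satisfiable.

No assignment of truth values to the variables can make all 13 clauses true simultaneously.

The formula is UNSAT (unsatisfiable).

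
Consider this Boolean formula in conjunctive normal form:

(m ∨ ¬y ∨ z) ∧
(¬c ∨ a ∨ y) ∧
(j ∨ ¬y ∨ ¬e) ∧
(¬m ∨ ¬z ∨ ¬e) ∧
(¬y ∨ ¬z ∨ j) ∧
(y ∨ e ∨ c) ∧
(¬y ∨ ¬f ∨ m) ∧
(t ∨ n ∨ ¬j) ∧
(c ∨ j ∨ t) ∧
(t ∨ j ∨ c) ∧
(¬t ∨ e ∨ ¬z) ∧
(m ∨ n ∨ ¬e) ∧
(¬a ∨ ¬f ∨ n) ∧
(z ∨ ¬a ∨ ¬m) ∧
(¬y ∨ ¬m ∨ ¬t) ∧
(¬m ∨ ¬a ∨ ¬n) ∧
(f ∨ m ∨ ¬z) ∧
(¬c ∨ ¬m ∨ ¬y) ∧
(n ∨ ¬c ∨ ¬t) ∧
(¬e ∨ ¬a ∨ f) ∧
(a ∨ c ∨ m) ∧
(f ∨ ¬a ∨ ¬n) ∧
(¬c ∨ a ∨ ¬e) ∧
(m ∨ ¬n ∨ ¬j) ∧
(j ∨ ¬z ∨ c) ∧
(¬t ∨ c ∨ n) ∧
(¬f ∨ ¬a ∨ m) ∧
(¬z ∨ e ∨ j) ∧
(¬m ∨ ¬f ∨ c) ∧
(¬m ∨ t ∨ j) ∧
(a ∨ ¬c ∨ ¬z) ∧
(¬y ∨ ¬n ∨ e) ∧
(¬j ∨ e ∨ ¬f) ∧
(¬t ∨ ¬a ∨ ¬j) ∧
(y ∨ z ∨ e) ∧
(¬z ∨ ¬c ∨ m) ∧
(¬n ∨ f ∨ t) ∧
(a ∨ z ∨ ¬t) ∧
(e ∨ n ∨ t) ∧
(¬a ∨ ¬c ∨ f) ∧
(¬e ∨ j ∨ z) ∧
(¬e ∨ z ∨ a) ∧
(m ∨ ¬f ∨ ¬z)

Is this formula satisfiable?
No

No, the formula is not satisfiable.

No assignment of truth values to the variables can make all 43 clauses true simultaneously.

The formula is UNSAT (unsatisfiable).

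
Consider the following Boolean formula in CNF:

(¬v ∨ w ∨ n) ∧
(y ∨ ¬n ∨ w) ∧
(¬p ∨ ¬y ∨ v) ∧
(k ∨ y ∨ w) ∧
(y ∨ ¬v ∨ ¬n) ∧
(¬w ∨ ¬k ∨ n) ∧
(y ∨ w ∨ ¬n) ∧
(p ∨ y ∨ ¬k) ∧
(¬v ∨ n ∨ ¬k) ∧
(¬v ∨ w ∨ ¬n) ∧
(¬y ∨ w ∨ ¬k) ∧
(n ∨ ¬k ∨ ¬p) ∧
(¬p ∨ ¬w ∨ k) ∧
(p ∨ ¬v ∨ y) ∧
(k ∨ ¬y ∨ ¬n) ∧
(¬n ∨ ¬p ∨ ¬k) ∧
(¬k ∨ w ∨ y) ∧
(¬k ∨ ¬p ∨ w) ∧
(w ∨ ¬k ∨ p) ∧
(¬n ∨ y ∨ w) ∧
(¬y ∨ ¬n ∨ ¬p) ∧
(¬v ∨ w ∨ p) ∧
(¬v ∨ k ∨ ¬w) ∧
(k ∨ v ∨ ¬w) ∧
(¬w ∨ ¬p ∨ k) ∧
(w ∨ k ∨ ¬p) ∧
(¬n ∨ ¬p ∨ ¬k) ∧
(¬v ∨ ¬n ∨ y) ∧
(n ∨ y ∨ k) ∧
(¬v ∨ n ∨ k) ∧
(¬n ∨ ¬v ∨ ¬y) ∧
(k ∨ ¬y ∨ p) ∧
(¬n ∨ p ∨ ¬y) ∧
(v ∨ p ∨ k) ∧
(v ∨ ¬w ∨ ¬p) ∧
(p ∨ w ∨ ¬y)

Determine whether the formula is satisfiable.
No

No, the formula is not satisfiable.

No assignment of truth values to the variables can make all 36 clauses true simultaneously.

The formula is UNSAT (unsatisfiable).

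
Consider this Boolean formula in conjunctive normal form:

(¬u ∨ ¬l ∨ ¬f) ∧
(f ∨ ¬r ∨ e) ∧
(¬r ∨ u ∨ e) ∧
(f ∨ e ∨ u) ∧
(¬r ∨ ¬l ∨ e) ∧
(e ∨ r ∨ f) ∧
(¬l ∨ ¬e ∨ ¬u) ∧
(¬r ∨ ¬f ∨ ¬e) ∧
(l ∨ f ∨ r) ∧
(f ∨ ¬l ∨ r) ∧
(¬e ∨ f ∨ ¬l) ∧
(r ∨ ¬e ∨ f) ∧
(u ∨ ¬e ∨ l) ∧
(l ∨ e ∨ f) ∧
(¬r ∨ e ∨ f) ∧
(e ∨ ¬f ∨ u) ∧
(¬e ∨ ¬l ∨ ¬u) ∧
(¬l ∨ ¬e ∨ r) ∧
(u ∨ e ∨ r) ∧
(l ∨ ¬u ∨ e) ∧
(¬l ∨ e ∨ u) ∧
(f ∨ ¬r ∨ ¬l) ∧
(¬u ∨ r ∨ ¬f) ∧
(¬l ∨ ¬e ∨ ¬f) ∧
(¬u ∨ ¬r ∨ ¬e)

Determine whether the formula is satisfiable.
No

No, the formula is not satisfiable.

No assignment of truth values to the variables can make all 25 clauses true simultaneously.

The formula is UNSAT (unsatisfiable).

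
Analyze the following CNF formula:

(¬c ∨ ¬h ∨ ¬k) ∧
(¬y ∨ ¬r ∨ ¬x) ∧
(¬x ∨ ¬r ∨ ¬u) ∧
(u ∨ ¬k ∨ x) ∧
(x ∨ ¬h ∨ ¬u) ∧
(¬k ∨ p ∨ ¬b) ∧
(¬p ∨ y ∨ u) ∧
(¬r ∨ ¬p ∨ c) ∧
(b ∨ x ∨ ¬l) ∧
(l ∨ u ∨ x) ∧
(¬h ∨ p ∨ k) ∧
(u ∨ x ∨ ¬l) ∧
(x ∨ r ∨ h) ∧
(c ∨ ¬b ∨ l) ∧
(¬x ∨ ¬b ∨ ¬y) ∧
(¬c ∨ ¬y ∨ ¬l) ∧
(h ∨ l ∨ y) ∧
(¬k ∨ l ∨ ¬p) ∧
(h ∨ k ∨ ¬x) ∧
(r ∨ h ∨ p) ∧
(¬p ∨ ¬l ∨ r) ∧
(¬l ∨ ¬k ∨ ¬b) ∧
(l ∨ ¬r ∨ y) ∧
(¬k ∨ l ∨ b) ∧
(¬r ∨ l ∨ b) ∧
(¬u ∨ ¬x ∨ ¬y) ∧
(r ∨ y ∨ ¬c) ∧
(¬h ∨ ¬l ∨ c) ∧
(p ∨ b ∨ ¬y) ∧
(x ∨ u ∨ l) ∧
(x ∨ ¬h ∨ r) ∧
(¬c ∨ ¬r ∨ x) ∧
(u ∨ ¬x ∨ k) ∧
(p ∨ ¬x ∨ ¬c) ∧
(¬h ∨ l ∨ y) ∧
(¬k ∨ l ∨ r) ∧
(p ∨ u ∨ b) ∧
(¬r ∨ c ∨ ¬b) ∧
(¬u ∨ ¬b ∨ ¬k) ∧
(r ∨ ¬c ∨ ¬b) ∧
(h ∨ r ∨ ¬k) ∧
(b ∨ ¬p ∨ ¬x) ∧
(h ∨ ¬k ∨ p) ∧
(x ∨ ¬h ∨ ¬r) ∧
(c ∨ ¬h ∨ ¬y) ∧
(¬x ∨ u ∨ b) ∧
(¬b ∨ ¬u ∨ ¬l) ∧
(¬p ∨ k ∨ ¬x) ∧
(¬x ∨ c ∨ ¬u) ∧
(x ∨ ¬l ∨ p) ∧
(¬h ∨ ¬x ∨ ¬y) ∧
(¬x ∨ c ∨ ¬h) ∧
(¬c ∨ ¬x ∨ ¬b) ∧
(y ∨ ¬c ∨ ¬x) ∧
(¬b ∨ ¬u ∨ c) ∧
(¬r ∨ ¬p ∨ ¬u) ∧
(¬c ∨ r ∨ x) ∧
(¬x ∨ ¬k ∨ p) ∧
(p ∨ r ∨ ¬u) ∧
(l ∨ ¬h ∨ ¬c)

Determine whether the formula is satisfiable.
No

No, the formula is not satisfiable.

No assignment of truth values to the variables can make all 60 clauses true simultaneously.

The formula is UNSAT (unsatisfiable).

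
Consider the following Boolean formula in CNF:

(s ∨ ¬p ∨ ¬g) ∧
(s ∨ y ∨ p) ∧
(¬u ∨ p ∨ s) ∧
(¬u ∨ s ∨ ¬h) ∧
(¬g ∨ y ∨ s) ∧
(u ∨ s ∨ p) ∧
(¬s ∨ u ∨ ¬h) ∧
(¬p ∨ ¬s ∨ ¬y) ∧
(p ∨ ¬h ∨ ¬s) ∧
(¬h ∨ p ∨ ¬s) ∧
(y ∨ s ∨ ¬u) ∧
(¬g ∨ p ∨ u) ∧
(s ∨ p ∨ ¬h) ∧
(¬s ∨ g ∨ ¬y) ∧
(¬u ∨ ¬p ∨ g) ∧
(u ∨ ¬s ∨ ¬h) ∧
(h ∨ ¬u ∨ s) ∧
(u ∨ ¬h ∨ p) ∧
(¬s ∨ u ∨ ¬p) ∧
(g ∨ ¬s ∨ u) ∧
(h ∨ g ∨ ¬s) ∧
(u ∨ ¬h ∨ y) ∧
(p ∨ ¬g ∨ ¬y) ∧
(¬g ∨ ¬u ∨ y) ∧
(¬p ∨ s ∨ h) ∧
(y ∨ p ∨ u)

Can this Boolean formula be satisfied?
Yes

Yes, the formula is satisfiable.

One satisfying assignment is: h=True, g=False, s=False, p=True, y=True, u=False

Verification: With this assignment, all 26 clauses evaluate to true.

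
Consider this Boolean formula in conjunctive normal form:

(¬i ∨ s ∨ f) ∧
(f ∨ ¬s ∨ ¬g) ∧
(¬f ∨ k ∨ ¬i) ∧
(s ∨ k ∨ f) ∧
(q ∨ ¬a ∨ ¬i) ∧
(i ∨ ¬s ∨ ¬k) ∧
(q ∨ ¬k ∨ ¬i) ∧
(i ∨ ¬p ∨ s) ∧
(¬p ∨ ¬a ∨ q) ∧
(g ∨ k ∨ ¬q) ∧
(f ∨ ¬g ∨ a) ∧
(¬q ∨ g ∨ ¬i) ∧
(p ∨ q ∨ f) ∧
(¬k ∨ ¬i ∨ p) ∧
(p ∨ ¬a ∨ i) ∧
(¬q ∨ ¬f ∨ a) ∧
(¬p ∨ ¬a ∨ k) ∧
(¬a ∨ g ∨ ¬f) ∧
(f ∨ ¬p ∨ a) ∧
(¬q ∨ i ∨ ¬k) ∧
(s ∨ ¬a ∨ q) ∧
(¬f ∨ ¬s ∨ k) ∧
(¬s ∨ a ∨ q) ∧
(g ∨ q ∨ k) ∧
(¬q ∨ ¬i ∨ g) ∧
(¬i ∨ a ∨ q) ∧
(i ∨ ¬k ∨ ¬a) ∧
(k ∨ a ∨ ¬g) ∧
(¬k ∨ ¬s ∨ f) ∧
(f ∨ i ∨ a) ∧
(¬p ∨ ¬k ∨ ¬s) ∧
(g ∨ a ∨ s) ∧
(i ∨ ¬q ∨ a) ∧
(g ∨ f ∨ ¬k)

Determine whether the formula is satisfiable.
Yes

Yes, the formula is satisfiable.

One satisfying assignment is: q=False, a=False, p=False, i=False, g=True, k=True, s=False, f=True

Verification: With this assignment, all 34 clauses evaluate to true.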